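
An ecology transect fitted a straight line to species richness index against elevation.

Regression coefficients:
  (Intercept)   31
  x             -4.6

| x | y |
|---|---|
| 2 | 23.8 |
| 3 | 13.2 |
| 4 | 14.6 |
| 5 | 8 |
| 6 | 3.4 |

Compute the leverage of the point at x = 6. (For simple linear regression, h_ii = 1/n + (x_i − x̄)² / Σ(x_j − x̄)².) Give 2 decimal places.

x̄ = (2 + 3 + 4 + 5 + 6)/5 = 4
Σ(x − x̄)² = 4 + 1 + 0 + 1 + 4 = 10
h = 1/5 + (2)²/10 = 0.2 + 0.4 = 0.60

h = 0.60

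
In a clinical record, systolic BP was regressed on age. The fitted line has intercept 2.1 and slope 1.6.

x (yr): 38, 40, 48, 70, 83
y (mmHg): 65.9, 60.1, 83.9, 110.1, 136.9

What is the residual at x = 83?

ŷ = 2.1 + 1.6·83 = 134.9
r = 136.9 − 134.9 = 2

r = 2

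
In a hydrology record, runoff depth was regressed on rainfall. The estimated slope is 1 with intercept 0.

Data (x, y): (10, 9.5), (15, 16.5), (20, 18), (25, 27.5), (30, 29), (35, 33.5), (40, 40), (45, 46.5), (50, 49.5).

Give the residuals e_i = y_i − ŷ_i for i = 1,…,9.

-0.5, 1.5, -2, 2.5, -1, -1.5, 0, 1.5, -0.5

x=10: ŷ = 10 = 10; e = 9.5 − 10 = -0.5
x=15: ŷ = 15 = 15; e = 16.5 − 15 = 1.5
x=20: ŷ = 20 = 20; e = 18 − 20 = -2
x=25: ŷ = 25 = 25; e = 27.5 − 25 = 2.5
x=30: ŷ = 30 = 30; e = 29 − 30 = -1
x=35: ŷ = 35 = 35; e = 33.5 − 35 = -1.5
x=40: ŷ = 40 = 40; e = 40 − 40 = 0
x=45: ŷ = 45 = 45; e = 46.5 − 45 = 1.5
x=50: ŷ = 50 = 50; e = 49.5 − 50 = -0.5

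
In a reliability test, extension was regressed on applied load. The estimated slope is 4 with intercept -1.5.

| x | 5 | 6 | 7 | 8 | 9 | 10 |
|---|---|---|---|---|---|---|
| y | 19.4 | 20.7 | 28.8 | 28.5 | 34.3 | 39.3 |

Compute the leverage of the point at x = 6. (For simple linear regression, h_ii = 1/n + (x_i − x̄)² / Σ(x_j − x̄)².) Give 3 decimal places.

x̄ = (5 + 6 + 7 + 8 + 9 + 10)/6 = 7.5
Σ(x − x̄)² = 6.25 + 2.25 + 0.25 + 0.25 + 2.25 + 6.25 = 17.5
h = 1/6 + (-1.5)²/17.5 = 0.166667 + 0.128571 = 0.295

h = 0.295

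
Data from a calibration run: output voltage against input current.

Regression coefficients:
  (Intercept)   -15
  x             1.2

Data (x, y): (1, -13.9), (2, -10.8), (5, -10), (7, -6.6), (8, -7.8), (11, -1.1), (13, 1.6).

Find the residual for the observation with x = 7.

ŷ = -15 + 1.2·7 = -6.6
r = -6.6 − (-6.6) = 0

r = 0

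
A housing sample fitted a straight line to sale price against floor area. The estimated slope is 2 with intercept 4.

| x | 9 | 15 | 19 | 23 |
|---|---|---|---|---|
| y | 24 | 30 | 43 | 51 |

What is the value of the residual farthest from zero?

e = -4

x=9: ŷ = 4 + 2·9 = 22; e = 24 − 22 = 2
x=15: ŷ = 4 + 2·15 = 34; e = 30 − 34 = -4
x=19: ŷ = 4 + 2·19 = 42; e = 43 − 42 = 1
x=23: ŷ = 4 + 2·23 = 50; e = 51 − 50 = 1
Largest |e| is 4 at x = 15, residual -4.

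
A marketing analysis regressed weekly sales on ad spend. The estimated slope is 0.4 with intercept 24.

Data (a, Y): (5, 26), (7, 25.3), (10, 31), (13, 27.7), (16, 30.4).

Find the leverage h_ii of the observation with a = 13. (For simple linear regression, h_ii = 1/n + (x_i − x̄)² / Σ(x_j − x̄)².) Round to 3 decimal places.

h = 0.299

ā = (5 + 7 + 10 + 13 + 16)/5 = 10.2
Σ(a − ā)² = 27.04 + 10.24 + 0.04 + 7.84 + 33.64 = 78.8
h = 1/5 + (2.8)²/78.8 = 0.2 + 0.0994924 = 0.299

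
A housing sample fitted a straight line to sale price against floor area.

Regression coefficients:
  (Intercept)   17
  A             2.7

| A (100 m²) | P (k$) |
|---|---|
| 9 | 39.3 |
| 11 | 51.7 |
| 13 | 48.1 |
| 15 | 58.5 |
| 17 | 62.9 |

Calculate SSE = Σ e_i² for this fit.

A=9: P̂ = 17 + 2.7·9 = 41.3; e = 39.3 − 41.3 = -2
A=11: P̂ = 17 + 2.7·11 = 46.7; e = 51.7 − 46.7 = 5
A=13: P̂ = 17 + 2.7·13 = 52.1; e = 48.1 − 52.1 = -4
A=15: P̂ = 17 + 2.7·15 = 57.5; e = 58.5 − 57.5 = 1
A=17: P̂ = 17 + 2.7·17 = 62.9; e = 62.9 − 62.9 = 0
SSE = 4 + 25 + 16 + 1 + 0 = 46

SSE = 46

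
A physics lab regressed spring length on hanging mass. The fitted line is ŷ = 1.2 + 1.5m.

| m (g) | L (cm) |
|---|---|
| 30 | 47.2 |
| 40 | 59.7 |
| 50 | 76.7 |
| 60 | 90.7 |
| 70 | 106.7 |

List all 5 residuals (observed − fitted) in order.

m=30: ŷ = 1.2 + 1.5·30 = 46.2; e = 47.2 − 46.2 = 1
m=40: ŷ = 1.2 + 1.5·40 = 61.2; e = 59.7 − 61.2 = -1.5
m=50: ŷ = 1.2 + 1.5·50 = 76.2; e = 76.7 − 76.2 = 0.5
m=60: ŷ = 1.2 + 1.5·60 = 91.2; e = 90.7 − 91.2 = -0.5
m=70: ŷ = 1.2 + 1.5·70 = 106.2; e = 106.7 − 106.2 = 0.5

1, -1.5, 0.5, -0.5, 0.5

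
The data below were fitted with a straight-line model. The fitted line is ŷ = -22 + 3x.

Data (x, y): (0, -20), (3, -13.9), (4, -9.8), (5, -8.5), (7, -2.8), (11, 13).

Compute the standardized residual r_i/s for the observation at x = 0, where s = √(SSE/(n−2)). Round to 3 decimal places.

x=0: ŷ = -22 + 3·0 = -22; r = -20 − (-22) = 2
x=3: ŷ = -22 + 3·3 = -13; r = -13.9 − (-13) = -0.9
x=4: ŷ = -22 + 3·4 = -10; r = -9.8 − (-10) = 0.2
x=5: ŷ = -22 + 3·5 = -7; r = -8.5 − (-7) = -1.5
x=7: ŷ = -22 + 3·7 = -1; r = -2.8 − (-1) = -1.8
x=11: ŷ = -22 + 3·11 = 11; r = 13 − 11 = 2
SSE = 4 + 0.81 + 0.04 + 2.25 + 3.24 + 4 = 14.34
s = √(14.34/4) = 1.89341
r/s = 2 / 1.89341 = 1.056

1.056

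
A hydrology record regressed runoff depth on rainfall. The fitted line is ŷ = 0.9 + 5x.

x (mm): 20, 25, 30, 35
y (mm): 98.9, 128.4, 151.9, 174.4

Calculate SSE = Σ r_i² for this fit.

SSE = 13.5

x=20: ŷ = 0.9 + 5·20 = 100.9; r = 98.9 − 100.9 = -2
x=25: ŷ = 0.9 + 5·25 = 125.9; r = 128.4 − 125.9 = 2.5
x=30: ŷ = 0.9 + 5·30 = 150.9; r = 151.9 − 150.9 = 1
x=35: ŷ = 0.9 + 5·35 = 175.9; r = 174.4 − 175.9 = -1.5
SSE = 4 + 6.25 + 1 + 2.25 = 13.5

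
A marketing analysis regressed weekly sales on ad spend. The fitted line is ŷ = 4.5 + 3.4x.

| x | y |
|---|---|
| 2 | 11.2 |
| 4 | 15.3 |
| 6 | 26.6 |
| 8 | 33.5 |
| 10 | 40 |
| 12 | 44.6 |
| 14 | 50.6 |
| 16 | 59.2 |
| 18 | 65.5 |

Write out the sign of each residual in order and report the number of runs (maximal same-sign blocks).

5 runs

x=2: ŷ = 4.5 + 3.4·2 = 11.3; e = 11.2 − 11.3 = -0.1
x=4: ŷ = 4.5 + 3.4·4 = 18.1; e = 15.3 − 18.1 = -2.8
x=6: ŷ = 4.5 + 3.4·6 = 24.9; e = 26.6 − 24.9 = 1.7
x=8: ŷ = 4.5 + 3.4·8 = 31.7; e = 33.5 − 31.7 = 1.8
x=10: ŷ = 4.5 + 3.4·10 = 38.5; e = 40 − 38.5 = 1.5
x=12: ŷ = 4.5 + 3.4·12 = 45.3; e = 44.6 − 45.3 = -0.7
x=14: ŷ = 4.5 + 3.4·14 = 52.1; e = 50.6 − 52.1 = -1.5
x=16: ŷ = 4.5 + 3.4·16 = 58.9; e = 59.2 − 58.9 = 0.3
x=18: ŷ = 4.5 + 3.4·18 = 65.7; e = 65.5 − 65.7 = -0.2
Signs: − − + + + − − + −
Runs: −×2, +×3, −×2, +×1, −×1 → 5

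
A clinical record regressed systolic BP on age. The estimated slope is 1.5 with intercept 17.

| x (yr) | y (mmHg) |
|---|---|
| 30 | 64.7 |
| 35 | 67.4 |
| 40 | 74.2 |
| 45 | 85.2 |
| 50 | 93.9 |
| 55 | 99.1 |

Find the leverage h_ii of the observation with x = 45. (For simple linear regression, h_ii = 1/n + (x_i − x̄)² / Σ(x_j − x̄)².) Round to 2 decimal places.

x̄ = (30 + 35 + 40 + 45 + 50 + 55)/6 = 42.5
Σ(x − x̄)² = 156.25 + 56.25 + 6.25 + 6.25 + 56.25 + 156.25 = 437.5
h = 1/6 + (2.5)²/437.5 = 0.166667 + 0.0142857 = 0.18

h = 0.18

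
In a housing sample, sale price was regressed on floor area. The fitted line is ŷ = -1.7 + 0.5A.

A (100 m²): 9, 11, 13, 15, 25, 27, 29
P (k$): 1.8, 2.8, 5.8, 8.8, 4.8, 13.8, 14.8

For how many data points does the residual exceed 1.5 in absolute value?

A=9: ŷ = -1.7 + 0.5·9 = 2.8; e = 1.8 − 2.8 = -1
A=11: ŷ = -1.7 + 0.5·11 = 3.8; e = 2.8 − 3.8 = -1
A=13: ŷ = -1.7 + 0.5·13 = 4.8; e = 5.8 − 4.8 = 1
A=15: ŷ = -1.7 + 0.5·15 = 5.8; e = 8.8 − 5.8 = 3
A=25: ŷ = -1.7 + 0.5·25 = 10.8; e = 4.8 − 10.8 = -6
A=27: ŷ = -1.7 + 0.5·27 = 11.8; e = 13.8 − 11.8 = 2
A=29: ŷ = -1.7 + 0.5·29 = 12.8; e = 14.8 − 12.8 = 2
|e| > 1.5: A=15 (|e|=3), A=25 (|e|=6), A=27 (|e|=2), A=29 (|e|=2) → 4

4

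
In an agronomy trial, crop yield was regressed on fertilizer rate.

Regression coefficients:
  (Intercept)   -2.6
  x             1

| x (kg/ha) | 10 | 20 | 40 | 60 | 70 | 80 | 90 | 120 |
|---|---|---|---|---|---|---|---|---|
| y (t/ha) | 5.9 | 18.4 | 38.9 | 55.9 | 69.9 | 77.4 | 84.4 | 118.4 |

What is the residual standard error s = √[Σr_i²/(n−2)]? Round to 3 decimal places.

s = 2.000

x=10: ŷ = -2.6 + 10 = 7.4; r = 5.9 − 7.4 = -1.5
x=20: ŷ = -2.6 + 20 = 17.4; r = 18.4 − 17.4 = 1
x=40: ŷ = -2.6 + 40 = 37.4; r = 38.9 − 37.4 = 1.5
x=60: ŷ = -2.6 + 60 = 57.4; r = 55.9 − 57.4 = -1.5
x=70: ŷ = -2.6 + 70 = 67.4; r = 69.9 − 67.4 = 2.5
x=80: ŷ = -2.6 + 80 = 77.4; r = 77.4 − 77.4 = 0
x=90: ŷ = -2.6 + 90 = 87.4; r = 84.4 − 87.4 = -3
x=120: ŷ = -2.6 + 120 = 117.4; r = 118.4 − 117.4 = 1
SSE = 2.25 + 1 + 2.25 + 2.25 + 6.25 + 0 + 9 + 1 = 24
s = √(24/6) = √4 ≈ 2.000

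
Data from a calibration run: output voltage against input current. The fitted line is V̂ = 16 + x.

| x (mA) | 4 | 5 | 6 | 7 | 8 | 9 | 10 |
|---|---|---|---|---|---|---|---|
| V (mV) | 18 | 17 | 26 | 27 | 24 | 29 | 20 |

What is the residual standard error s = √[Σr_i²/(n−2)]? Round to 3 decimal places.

s = 4.561

x=4: V̂ = 16 + 4 = 20; r = 18 − 20 = -2
x=5: V̂ = 16 + 5 = 21; r = 17 − 21 = -4
x=6: V̂ = 16 + 6 = 22; r = 26 − 22 = 4
x=7: V̂ = 16 + 7 = 23; r = 27 − 23 = 4
x=8: V̂ = 16 + 8 = 24; r = 24 − 24 = 0
x=9: V̂ = 16 + 9 = 25; r = 29 − 25 = 4
x=10: V̂ = 16 + 10 = 26; r = 20 − 26 = -6
SSE = 4 + 16 + 16 + 16 + 0 + 16 + 36 = 104
s = √(104/5) = √20.8 ≈ 4.561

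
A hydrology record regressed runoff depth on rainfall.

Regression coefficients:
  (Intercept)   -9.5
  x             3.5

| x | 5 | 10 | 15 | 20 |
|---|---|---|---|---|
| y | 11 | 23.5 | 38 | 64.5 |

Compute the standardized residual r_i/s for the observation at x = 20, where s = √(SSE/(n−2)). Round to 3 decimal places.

0.770

x=5: ŷ = -9.5 + 3.5·5 = 8; r = 11 − 8 = 3
x=10: ŷ = -9.5 + 3.5·10 = 25.5; r = 23.5 − 25.5 = -2
x=15: ŷ = -9.5 + 3.5·15 = 43; r = 38 − 43 = -5
x=20: ŷ = -9.5 + 3.5·20 = 60.5; r = 64.5 − 60.5 = 4
SSE = 9 + 4 + 25 + 16 = 54
s = √(54/2) = 5.19615
r/s = 4 / 5.19615 = 0.770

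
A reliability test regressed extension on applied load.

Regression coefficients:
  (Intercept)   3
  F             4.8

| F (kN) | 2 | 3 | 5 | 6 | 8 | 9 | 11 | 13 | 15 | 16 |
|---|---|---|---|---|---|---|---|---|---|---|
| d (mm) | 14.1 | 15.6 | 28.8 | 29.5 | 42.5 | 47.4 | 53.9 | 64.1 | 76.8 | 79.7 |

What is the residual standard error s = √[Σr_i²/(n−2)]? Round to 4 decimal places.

F=2: ŷ = 3 + 4.8·2 = 12.6; r = 14.1 − 12.6 = 1.5
F=3: ŷ = 3 + 4.8·3 = 17.4; r = 15.6 − 17.4 = -1.8
F=5: ŷ = 3 + 4.8·5 = 27; r = 28.8 − 27 = 1.8
F=6: ŷ = 3 + 4.8·6 = 31.8; r = 29.5 − 31.8 = -2.3
F=8: ŷ = 3 + 4.8·8 = 41.4; r = 42.5 − 41.4 = 1.1
F=9: ŷ = 3 + 4.8·9 = 46.2; r = 47.4 − 46.2 = 1.2
F=11: ŷ = 3 + 4.8·11 = 55.8; r = 53.9 − 55.8 = -1.9
F=13: ŷ = 3 + 4.8·13 = 65.4; r = 64.1 − 65.4 = -1.3
F=15: ŷ = 3 + 4.8·15 = 75; r = 76.8 − 75 = 1.8
F=16: ŷ = 3 + 4.8·16 = 79.8; r = 79.7 − 79.8 = -0.1
SSE = 2.25 + 3.24 + 3.24 + 5.29 + 1.21 + 1.44 + 3.61 + 1.69 + 3.24 + 0.01 = 25.22
s = √(25.22/8) = √3.1525 ≈ 1.7755

s = 1.7755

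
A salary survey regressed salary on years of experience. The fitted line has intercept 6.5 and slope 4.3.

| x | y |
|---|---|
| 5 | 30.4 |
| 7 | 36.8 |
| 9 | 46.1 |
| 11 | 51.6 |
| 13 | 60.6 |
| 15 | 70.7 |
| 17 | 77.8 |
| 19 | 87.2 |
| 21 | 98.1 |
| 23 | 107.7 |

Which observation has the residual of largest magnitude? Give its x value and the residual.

x=5: ŷ = 6.5 + 4.3·5 = 28; e = 30.4 − 28 = 2.4
x=7: ŷ = 6.5 + 4.3·7 = 36.6; e = 36.8 − 36.6 = 0.2
x=9: ŷ = 6.5 + 4.3·9 = 45.2; e = 46.1 − 45.2 = 0.9
x=11: ŷ = 6.5 + 4.3·11 = 53.8; e = 51.6 − 53.8 = -2.2
x=13: ŷ = 6.5 + 4.3·13 = 62.4; e = 60.6 − 62.4 = -1.8
x=15: ŷ = 6.5 + 4.3·15 = 71; e = 70.7 − 71 = -0.3
x=17: ŷ = 6.5 + 4.3·17 = 79.6; e = 77.8 − 79.6 = -1.8
x=19: ŷ = 6.5 + 4.3·19 = 88.2; e = 87.2 − 88.2 = -1
x=21: ŷ = 6.5 + 4.3·21 = 96.8; e = 98.1 − 96.8 = 1.3
x=23: ŷ = 6.5 + 4.3·23 = 105.4; e = 107.7 − 105.4 = 2.3
Largest |e| is 2.4 at x = 5, residual 2.4.

x = 5, e = 2.4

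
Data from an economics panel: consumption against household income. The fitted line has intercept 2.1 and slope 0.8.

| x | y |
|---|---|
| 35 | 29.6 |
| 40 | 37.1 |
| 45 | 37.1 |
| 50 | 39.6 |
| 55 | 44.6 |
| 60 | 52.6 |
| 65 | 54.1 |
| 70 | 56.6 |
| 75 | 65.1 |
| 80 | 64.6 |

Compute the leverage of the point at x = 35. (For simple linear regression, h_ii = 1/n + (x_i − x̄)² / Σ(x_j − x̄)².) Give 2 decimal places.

h = 0.35

x̄ = (35 + 40 + 45 + 50 + 55 + 60 + 65 + 70 + 75 + 80)/10 = 57.5
Σ(x − x̄)² = 506.25 + 306.25 + 156.25 + 56.25 + 6.25 + 6.25 + 56.25 + 156.25 + 306.25 + 506.25 = 2062.5
h = 1/10 + (-22.5)²/2062.5 = 0.1 + 0.245455 = 0.35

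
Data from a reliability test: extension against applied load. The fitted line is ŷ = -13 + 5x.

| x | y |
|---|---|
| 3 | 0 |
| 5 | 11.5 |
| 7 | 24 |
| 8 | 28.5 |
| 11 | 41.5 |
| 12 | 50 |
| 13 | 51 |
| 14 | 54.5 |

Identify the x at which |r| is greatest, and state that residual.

x = 12, r = 3

x=3: ŷ = -13 + 5·3 = 2; r = 0 − 2 = -2
x=5: ŷ = -13 + 5·5 = 12; r = 11.5 − 12 = -0.5
x=7: ŷ = -13 + 5·7 = 22; r = 24 − 22 = 2
x=8: ŷ = -13 + 5·8 = 27; r = 28.5 − 27 = 1.5
x=11: ŷ = -13 + 5·11 = 42; r = 41.5 − 42 = -0.5
x=12: ŷ = -13 + 5·12 = 47; r = 50 − 47 = 3
x=13: ŷ = -13 + 5·13 = 52; r = 51 − 52 = -1
x=14: ŷ = -13 + 5·14 = 57; r = 54.5 − 57 = -2.5
Largest |r| is 3 at x = 12, residual 3.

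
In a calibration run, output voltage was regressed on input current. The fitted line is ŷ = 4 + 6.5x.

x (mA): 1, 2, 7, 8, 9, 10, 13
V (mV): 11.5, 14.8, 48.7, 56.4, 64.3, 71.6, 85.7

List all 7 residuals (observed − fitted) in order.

x=1: ŷ = 4 + 6.5·1 = 10.5; r = 11.5 − 10.5 = 1
x=2: ŷ = 4 + 6.5·2 = 17; r = 14.8 − 17 = -2.2
x=7: ŷ = 4 + 6.5·7 = 49.5; r = 48.7 − 49.5 = -0.8
x=8: ŷ = 4 + 6.5·8 = 56; r = 56.4 − 56 = 0.4
x=9: ŷ = 4 + 6.5·9 = 62.5; r = 64.3 − 62.5 = 1.8
x=10: ŷ = 4 + 6.5·10 = 69; r = 71.6 − 69 = 2.6
x=13: ŷ = 4 + 6.5·13 = 88.5; r = 85.7 − 88.5 = -2.8

1, -2.2, -0.8, 0.4, 1.8, 2.6, -2.8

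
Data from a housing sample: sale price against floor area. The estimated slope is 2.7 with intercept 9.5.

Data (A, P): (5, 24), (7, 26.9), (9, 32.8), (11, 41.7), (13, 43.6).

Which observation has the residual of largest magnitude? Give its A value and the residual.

A = 11, e = 2.5

A=5: P̂ = 9.5 + 2.7·5 = 23; e = 24 − 23 = 1
A=7: P̂ = 9.5 + 2.7·7 = 28.4; e = 26.9 − 28.4 = -1.5
A=9: P̂ = 9.5 + 2.7·9 = 33.8; e = 32.8 − 33.8 = -1
A=11: P̂ = 9.5 + 2.7·11 = 39.2; e = 41.7 − 39.2 = 2.5
A=13: P̂ = 9.5 + 2.7·13 = 44.6; e = 43.6 − 44.6 = -1
Largest |e| is 2.5 at A = 11, residual 2.5.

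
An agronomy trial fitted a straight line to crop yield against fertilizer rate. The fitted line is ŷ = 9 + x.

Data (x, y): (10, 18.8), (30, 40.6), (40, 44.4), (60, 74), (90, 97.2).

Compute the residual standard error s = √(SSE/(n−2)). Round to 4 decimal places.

x=10: ŷ = 9 + 10 = 19; r = 18.8 − 19 = -0.2
x=30: ŷ = 9 + 30 = 39; r = 40.6 − 39 = 1.6
x=40: ŷ = 9 + 40 = 49; r = 44.4 − 49 = -4.6
x=60: ŷ = 9 + 60 = 69; r = 74 − 69 = 5
x=90: ŷ = 9 + 90 = 99; r = 97.2 − 99 = -1.8
SSE = 0.04 + 2.56 + 21.16 + 25 + 3.24 = 52
s = √(52/3) = √17.3333 ≈ 4.1633

s = 4.1633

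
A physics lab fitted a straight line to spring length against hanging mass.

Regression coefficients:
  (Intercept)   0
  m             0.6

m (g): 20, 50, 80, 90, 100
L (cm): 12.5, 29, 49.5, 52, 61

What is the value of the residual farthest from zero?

r = -2

m=20: L̂ = 0.6·20 = 12; r = 12.5 − 12 = 0.5
m=50: L̂ = 0.6·50 = 30; r = 29 − 30 = -1
m=80: L̂ = 0.6·80 = 48; r = 49.5 − 48 = 1.5
m=90: L̂ = 0.6·90 = 54; r = 52 − 54 = -2
m=100: L̂ = 0.6·100 = 60; r = 61 − 60 = 1
Largest |r| is 2 at m = 90, residual -2.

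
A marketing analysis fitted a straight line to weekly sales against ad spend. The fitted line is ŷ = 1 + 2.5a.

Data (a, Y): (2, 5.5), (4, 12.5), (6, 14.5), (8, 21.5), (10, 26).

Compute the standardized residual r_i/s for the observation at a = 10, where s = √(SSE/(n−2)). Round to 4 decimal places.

0.0000

a=2: ŷ = 1 + 2.5·2 = 6; r = 5.5 − 6 = -0.5
a=4: ŷ = 1 + 2.5·4 = 11; r = 12.5 − 11 = 1.5
a=6: ŷ = 1 + 2.5·6 = 16; r = 14.5 − 16 = -1.5
a=8: ŷ = 1 + 2.5·8 = 21; r = 21.5 − 21 = 0.5
a=10: ŷ = 1 + 2.5·10 = 26; r = 26 − 26 = 0
SSE = 0.25 + 2.25 + 2.25 + 0.25 + 0 = 5
s = √(5/3) = 1.29099
r/s = 0 / 1.29099 = 0.0000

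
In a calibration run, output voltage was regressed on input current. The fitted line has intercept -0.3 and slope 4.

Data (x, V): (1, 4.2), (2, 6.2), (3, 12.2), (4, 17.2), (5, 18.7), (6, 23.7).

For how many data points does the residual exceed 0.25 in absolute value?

5

x=1: V̂ = -0.3 + 4·1 = 3.7; r = 4.2 − 3.7 = 0.5
x=2: V̂ = -0.3 + 4·2 = 7.7; r = 6.2 − 7.7 = -1.5
x=3: V̂ = -0.3 + 4·3 = 11.7; r = 12.2 − 11.7 = 0.5
x=4: V̂ = -0.3 + 4·4 = 15.7; r = 17.2 − 15.7 = 1.5
x=5: V̂ = -0.3 + 4·5 = 19.7; r = 18.7 − 19.7 = -1
x=6: V̂ = -0.3 + 4·6 = 23.7; r = 23.7 − 23.7 = 0
|r| > 0.25: x=1 (|r|=0.5), x=2 (|r|=1.5), x=3 (|r|=0.5), x=4 (|r|=1.5), x=5 (|r|=1) → 5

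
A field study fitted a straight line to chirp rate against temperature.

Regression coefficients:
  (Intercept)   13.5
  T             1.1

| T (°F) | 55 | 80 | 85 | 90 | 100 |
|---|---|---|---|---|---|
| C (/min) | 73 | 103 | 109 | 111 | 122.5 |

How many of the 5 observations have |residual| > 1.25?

3

T=55: ŷ = 13.5 + 1.1·55 = 74; e = 73 − 74 = -1
T=80: ŷ = 13.5 + 1.1·80 = 101.5; e = 103 − 101.5 = 1.5
T=85: ŷ = 13.5 + 1.1·85 = 107; e = 109 − 107 = 2
T=90: ŷ = 13.5 + 1.1·90 = 112.5; e = 111 − 112.5 = -1.5
T=100: ŷ = 13.5 + 1.1·100 = 123.5; e = 122.5 − 123.5 = -1
|e| > 1.25: T=80 (|e|=1.5), T=85 (|e|=2), T=90 (|e|=1.5) → 3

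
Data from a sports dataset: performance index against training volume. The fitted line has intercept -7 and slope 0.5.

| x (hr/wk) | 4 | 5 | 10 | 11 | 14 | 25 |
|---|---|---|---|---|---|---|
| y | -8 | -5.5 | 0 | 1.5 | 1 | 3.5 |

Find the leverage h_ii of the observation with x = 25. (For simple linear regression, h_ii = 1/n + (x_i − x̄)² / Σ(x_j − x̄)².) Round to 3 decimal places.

x̄ = (4 + 5 + 10 + 11 + 14 + 25)/6 = 11.5
Σ(x − x̄)² = 56.25 + 42.25 + 2.25 + 0.25 + 6.25 + 182.25 = 289.5
h = 1/6 + (13.5)²/289.5 = 0.166667 + 0.629534 = 0.796

h = 0.796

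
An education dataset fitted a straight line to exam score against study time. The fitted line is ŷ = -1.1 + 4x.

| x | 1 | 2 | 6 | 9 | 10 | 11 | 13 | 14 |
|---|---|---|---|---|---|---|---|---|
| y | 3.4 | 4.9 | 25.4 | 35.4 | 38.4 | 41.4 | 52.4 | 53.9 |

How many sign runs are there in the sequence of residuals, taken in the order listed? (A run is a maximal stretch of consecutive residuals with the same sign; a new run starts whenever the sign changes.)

6 runs

x=1: ŷ = -1.1 + 4·1 = 2.9; e = 3.4 − 2.9 = 0.5
x=2: ŷ = -1.1 + 4·2 = 6.9; e = 4.9 − 6.9 = -2
x=6: ŷ = -1.1 + 4·6 = 22.9; e = 25.4 − 22.9 = 2.5
x=9: ŷ = -1.1 + 4·9 = 34.9; e = 35.4 − 34.9 = 0.5
x=10: ŷ = -1.1 + 4·10 = 38.9; e = 38.4 − 38.9 = -0.5
x=11: ŷ = -1.1 + 4·11 = 42.9; e = 41.4 − 42.9 = -1.5
x=13: ŷ = -1.1 + 4·13 = 50.9; e = 52.4 − 50.9 = 1.5
x=14: ŷ = -1.1 + 4·14 = 54.9; e = 53.9 − 54.9 = -1
Signs: + − + + − − + −
Runs: +×1, −×1, +×2, −×2, +×1, −×1 → 6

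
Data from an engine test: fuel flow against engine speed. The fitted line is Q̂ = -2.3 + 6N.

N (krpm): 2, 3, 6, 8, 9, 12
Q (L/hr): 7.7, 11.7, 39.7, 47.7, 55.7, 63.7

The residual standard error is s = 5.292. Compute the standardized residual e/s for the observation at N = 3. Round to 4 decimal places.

-0.7559

Q̂ = -2.3 + 6·3 = 15.7
e = 11.7 − 15.7 = -4
e/s = -4 / 5.292 = -0.7559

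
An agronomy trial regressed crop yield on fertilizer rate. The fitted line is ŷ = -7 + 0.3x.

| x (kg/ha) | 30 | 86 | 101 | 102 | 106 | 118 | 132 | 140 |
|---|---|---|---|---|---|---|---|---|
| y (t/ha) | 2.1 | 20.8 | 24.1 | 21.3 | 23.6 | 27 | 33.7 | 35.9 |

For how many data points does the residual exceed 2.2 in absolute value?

x=30: ŷ = -7 + 0.3·30 = 2; r = 2.1 − 2 = 0.1
x=86: ŷ = -7 + 0.3·86 = 18.8; r = 20.8 − 18.8 = 2
x=101: ŷ = -7 + 0.3·101 = 23.3; r = 24.1 − 23.3 = 0.8
x=102: ŷ = -7 + 0.3·102 = 23.6; r = 21.3 − 23.6 = -2.3
x=106: ŷ = -7 + 0.3·106 = 24.8; r = 23.6 − 24.8 = -1.2
x=118: ŷ = -7 + 0.3·118 = 28.4; r = 27 − 28.4 = -1.4
x=132: ŷ = -7 + 0.3·132 = 32.6; r = 33.7 − 32.6 = 1.1
x=140: ŷ = -7 + 0.3·140 = 35; r = 35.9 − 35 = 0.9
|r| > 2.2: x=102 (|r|=2.3) → 1

1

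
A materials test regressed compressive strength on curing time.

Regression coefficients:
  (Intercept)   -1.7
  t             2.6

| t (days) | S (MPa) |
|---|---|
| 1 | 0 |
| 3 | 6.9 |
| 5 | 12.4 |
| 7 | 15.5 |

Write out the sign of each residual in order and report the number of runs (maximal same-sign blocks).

3 runs

t=1: Ŝ = -1.7 + 2.6·1 = 0.9; e = 0 − 0.9 = -0.9
t=3: Ŝ = -1.7 + 2.6·3 = 6.1; e = 6.9 − 6.1 = 0.8
t=5: Ŝ = -1.7 + 2.6·5 = 11.3; e = 12.4 − 11.3 = 1.1
t=7: Ŝ = -1.7 + 2.6·7 = 16.5; e = 15.5 − 16.5 = -1
Signs: − + + −
Runs: −×1, +×2, −×1 → 3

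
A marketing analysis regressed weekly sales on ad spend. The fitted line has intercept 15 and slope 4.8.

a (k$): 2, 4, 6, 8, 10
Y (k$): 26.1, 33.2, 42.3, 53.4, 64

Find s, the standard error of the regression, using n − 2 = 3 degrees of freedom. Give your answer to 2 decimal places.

s = 1.47

a=2: ŷ = 15 + 4.8·2 = 24.6; e = 26.1 − 24.6 = 1.5
a=4: ŷ = 15 + 4.8·4 = 34.2; e = 33.2 − 34.2 = -1
a=6: ŷ = 15 + 4.8·6 = 43.8; e = 42.3 − 43.8 = -1.5
a=8: ŷ = 15 + 4.8·8 = 53.4; e = 53.4 − 53.4 = 0
a=10: ŷ = 15 + 4.8·10 = 63; e = 64 − 63 = 1
SSE = 2.25 + 1 + 2.25 + 0 + 1 = 6.5
s = √(6.5/3) = √2.16667 ≈ 1.47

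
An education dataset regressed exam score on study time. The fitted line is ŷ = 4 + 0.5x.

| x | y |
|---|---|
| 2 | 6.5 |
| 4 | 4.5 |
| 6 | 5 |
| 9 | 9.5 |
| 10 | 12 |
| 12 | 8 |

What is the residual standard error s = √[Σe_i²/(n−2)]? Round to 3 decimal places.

s = 2.372

x=2: ŷ = 4 + 0.5·2 = 5; e = 6.5 − 5 = 1.5
x=4: ŷ = 4 + 0.5·4 = 6; e = 4.5 − 6 = -1.5
x=6: ŷ = 4 + 0.5·6 = 7; e = 5 − 7 = -2
x=9: ŷ = 4 + 0.5·9 = 8.5; e = 9.5 − 8.5 = 1
x=10: ŷ = 4 + 0.5·10 = 9; e = 12 − 9 = 3
x=12: ŷ = 4 + 0.5·12 = 10; e = 8 − 10 = -2
SSE = 2.25 + 2.25 + 4 + 1 + 9 + 4 = 22.5
s = √(22.5/4) = √5.625 ≈ 2.372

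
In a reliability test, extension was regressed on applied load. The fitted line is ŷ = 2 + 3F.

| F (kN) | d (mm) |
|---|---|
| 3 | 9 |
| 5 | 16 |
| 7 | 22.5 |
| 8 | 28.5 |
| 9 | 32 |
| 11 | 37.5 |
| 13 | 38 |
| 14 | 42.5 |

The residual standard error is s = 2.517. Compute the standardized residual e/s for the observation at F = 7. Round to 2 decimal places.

-0.20

ŷ = 2 + 3·7 = 23
e = 22.5 − 23 = -0.5
e/s = -0.5 / 2.517 = -0.20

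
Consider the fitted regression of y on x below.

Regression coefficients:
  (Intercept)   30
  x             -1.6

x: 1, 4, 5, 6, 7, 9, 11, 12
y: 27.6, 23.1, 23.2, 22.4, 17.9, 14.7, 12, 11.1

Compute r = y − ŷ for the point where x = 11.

r = -0.4

ŷ = 30 − 1.6·11 = 12.4
r = 12 − 12.4 = -0.4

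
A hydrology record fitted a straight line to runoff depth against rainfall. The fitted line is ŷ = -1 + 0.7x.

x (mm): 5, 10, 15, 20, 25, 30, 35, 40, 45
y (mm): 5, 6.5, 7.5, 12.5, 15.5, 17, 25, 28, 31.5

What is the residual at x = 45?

e = 1

ŷ = -1 + 0.7·45 = 30.5
e = 31.5 − 30.5 = 1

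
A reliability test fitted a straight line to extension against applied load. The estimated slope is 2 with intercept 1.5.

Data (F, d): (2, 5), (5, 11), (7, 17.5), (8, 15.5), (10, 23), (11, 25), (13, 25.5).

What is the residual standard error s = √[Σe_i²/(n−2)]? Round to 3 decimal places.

s = 1.844

F=2: ŷ = 1.5 + 2·2 = 5.5; e = 5 − 5.5 = -0.5
F=5: ŷ = 1.5 + 2·5 = 11.5; e = 11 − 11.5 = -0.5
F=7: ŷ = 1.5 + 2·7 = 15.5; e = 17.5 − 15.5 = 2
F=8: ŷ = 1.5 + 2·8 = 17.5; e = 15.5 − 17.5 = -2
F=10: ŷ = 1.5 + 2·10 = 21.5; e = 23 − 21.5 = 1.5
F=11: ŷ = 1.5 + 2·11 = 23.5; e = 25 − 23.5 = 1.5
F=13: ŷ = 1.5 + 2·13 = 27.5; e = 25.5 − 27.5 = -2
SSE = 0.25 + 0.25 + 4 + 4 + 2.25 + 2.25 + 4 = 17
s = √(17/5) = √3.4 ≈ 1.844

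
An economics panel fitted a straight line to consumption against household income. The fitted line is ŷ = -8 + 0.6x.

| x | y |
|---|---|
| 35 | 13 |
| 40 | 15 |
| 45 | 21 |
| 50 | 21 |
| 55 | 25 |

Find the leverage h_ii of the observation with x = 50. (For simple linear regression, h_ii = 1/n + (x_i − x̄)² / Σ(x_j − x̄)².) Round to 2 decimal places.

x̄ = (35 + 40 + 45 + 50 + 55)/5 = 45
Σ(x − x̄)² = 100 + 25 + 0 + 25 + 100 = 250
h = 1/5 + (5)²/250 = 0.2 + 0.1 = 0.30

h = 0.30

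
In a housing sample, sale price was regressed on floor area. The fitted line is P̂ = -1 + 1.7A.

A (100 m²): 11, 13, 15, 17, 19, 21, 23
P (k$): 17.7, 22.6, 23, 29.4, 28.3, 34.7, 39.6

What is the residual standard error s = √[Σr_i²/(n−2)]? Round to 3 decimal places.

s = 1.897

A=11: P̂ = -1 + 1.7·11 = 17.7; r = 17.7 − 17.7 = 0
A=13: P̂ = -1 + 1.7·13 = 21.1; r = 22.6 − 21.1 = 1.5
A=15: P̂ = -1 + 1.7·15 = 24.5; r = 23 − 24.5 = -1.5
A=17: P̂ = -1 + 1.7·17 = 27.9; r = 29.4 − 27.9 = 1.5
A=19: P̂ = -1 + 1.7·19 = 31.3; r = 28.3 − 31.3 = -3
A=21: P̂ = -1 + 1.7·21 = 34.7; r = 34.7 − 34.7 = 0
A=23: P̂ = -1 + 1.7·23 = 38.1; r = 39.6 − 38.1 = 1.5
SSE = 0 + 2.25 + 2.25 + 2.25 + 9 + 0 + 2.25 = 18
s = √(18/5) = √3.6 ≈ 1.897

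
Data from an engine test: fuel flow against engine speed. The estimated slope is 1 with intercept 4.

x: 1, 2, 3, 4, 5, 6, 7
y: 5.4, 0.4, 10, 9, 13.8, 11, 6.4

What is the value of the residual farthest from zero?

e = -5.6

x=1: ŷ = 4 + 1 = 5; e = 5.4 − 5 = 0.4
x=2: ŷ = 4 + 2 = 6; e = 0.4 − 6 = -5.6
x=3: ŷ = 4 + 3 = 7; e = 10 − 7 = 3
x=4: ŷ = 4 + 4 = 8; e = 9 − 8 = 1
x=5: ŷ = 4 + 5 = 9; e = 13.8 − 9 = 4.8
x=6: ŷ = 4 + 6 = 10; e = 11 − 10 = 1
x=7: ŷ = 4 + 7 = 11; e = 6.4 − 11 = -4.6
Largest |e| is 5.6 at x = 2, residual -5.6.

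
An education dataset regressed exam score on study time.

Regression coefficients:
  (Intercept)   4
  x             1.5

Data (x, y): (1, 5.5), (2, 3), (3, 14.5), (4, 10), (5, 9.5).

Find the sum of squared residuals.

SSE = 56

x=1: ŷ = 4 + 1.5·1 = 5.5; e = 5.5 − 5.5 = 0
x=2: ŷ = 4 + 1.5·2 = 7; e = 3 − 7 = -4
x=3: ŷ = 4 + 1.5·3 = 8.5; e = 14.5 − 8.5 = 6
x=4: ŷ = 4 + 1.5·4 = 10; e = 10 − 10 = 0
x=5: ŷ = 4 + 1.5·5 = 11.5; e = 9.5 − 11.5 = -2
SSE = 0 + 16 + 36 + 0 + 4 = 56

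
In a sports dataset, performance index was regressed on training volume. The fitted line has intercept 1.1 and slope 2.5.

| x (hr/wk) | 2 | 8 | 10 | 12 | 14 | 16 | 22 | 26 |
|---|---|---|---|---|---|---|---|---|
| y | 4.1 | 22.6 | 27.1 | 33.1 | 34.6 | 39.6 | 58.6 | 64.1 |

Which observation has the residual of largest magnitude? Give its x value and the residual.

x = 22, e = 2.5

x=2: ŷ = 1.1 + 2.5·2 = 6.1; e = 4.1 − 6.1 = -2
x=8: ŷ = 1.1 + 2.5·8 = 21.1; e = 22.6 − 21.1 = 1.5
x=10: ŷ = 1.1 + 2.5·10 = 26.1; e = 27.1 − 26.1 = 1
x=12: ŷ = 1.1 + 2.5·12 = 31.1; e = 33.1 − 31.1 = 2
x=14: ŷ = 1.1 + 2.5·14 = 36.1; e = 34.6 − 36.1 = -1.5
x=16: ŷ = 1.1 + 2.5·16 = 41.1; e = 39.6 − 41.1 = -1.5
x=22: ŷ = 1.1 + 2.5·22 = 56.1; e = 58.6 − 56.1 = 2.5
x=26: ŷ = 1.1 + 2.5·26 = 66.1; e = 64.1 − 66.1 = -2
Largest |e| is 2.5 at x = 22, residual 2.5.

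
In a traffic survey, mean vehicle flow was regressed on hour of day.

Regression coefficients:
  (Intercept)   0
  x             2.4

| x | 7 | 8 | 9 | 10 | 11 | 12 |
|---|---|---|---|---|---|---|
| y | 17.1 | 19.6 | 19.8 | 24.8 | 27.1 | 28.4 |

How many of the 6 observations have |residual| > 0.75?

2

x=7: ŷ = 2.4·7 = 16.8; r = 17.1 − 16.8 = 0.3
x=8: ŷ = 2.4·8 = 19.2; r = 19.6 − 19.2 = 0.4
x=9: ŷ = 2.4·9 = 21.6; r = 19.8 − 21.6 = -1.8
x=10: ŷ = 2.4·10 = 24; r = 24.8 − 24 = 0.8
x=11: ŷ = 2.4·11 = 26.4; r = 27.1 − 26.4 = 0.7
x=12: ŷ = 2.4·12 = 28.8; r = 28.4 − 28.8 = -0.4
|r| > 0.75: x=9 (|r|=1.8), x=10 (|r|=0.8) → 2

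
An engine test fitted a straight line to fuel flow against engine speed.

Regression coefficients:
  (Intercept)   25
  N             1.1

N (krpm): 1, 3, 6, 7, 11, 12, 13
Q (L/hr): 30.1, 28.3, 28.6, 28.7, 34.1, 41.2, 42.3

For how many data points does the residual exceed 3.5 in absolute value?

N=1: Q̂ = 25 + 1.1·1 = 26.1; r = 30.1 − 26.1 = 4
N=3: Q̂ = 25 + 1.1·3 = 28.3; r = 28.3 − 28.3 = 0
N=6: Q̂ = 25 + 1.1·6 = 31.6; r = 28.6 − 31.6 = -3
N=7: Q̂ = 25 + 1.1·7 = 32.7; r = 28.7 − 32.7 = -4
N=11: Q̂ = 25 + 1.1·11 = 37.1; r = 34.1 − 37.1 = -3
N=12: Q̂ = 25 + 1.1·12 = 38.2; r = 41.2 − 38.2 = 3
N=13: Q̂ = 25 + 1.1·13 = 39.3; r = 42.3 − 39.3 = 3
|r| > 3.5: N=1 (|r|=4), N=7 (|r|=4) → 2

2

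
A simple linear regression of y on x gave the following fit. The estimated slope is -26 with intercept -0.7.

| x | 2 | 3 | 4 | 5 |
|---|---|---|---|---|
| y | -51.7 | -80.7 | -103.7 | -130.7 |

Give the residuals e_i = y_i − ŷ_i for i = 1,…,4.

1, -2, 1, 0

x=2: ŷ = -0.7 − 26·2 = -52.7; e = -51.7 − (-52.7) = 1
x=3: ŷ = -0.7 − 26·3 = -78.7; e = -80.7 − (-78.7) = -2
x=4: ŷ = -0.7 − 26·4 = -104.7; e = -103.7 − (-104.7) = 1
x=5: ŷ = -0.7 − 26·5 = -130.7; e = -130.7 − (-130.7) = 0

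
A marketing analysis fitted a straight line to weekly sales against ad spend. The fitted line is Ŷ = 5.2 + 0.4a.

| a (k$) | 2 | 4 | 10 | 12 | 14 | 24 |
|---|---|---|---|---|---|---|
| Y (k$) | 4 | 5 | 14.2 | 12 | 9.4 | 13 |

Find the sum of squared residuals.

a=2: Ŷ = 5.2 + 0.4·2 = 6; e = 4 − 6 = -2
a=4: Ŷ = 5.2 + 0.4·4 = 6.8; e = 5 − 6.8 = -1.8
a=10: Ŷ = 5.2 + 0.4·10 = 9.2; e = 14.2 − 9.2 = 5
a=12: Ŷ = 5.2 + 0.4·12 = 10; e = 12 − 10 = 2
a=14: Ŷ = 5.2 + 0.4·14 = 10.8; e = 9.4 − 10.8 = -1.4
a=24: Ŷ = 5.2 + 0.4·24 = 14.8; e = 13 − 14.8 = -1.8
SSE = 4 + 3.24 + 25 + 4 + 1.96 + 3.24 = 41.44

SSE = 41.44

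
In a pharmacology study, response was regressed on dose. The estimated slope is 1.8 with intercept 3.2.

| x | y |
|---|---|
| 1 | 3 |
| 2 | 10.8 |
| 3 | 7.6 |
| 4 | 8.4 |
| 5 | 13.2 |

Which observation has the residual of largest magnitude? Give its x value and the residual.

x = 2, r = 4

x=1: ŷ = 3.2 + 1.8·1 = 5; r = 3 − 5 = -2
x=2: ŷ = 3.2 + 1.8·2 = 6.8; r = 10.8 − 6.8 = 4
x=3: ŷ = 3.2 + 1.8·3 = 8.6; r = 7.6 − 8.6 = -1
x=4: ŷ = 3.2 + 1.8·4 = 10.4; r = 8.4 − 10.4 = -2
x=5: ŷ = 3.2 + 1.8·5 = 12.2; r = 13.2 − 12.2 = 1
Largest |r| is 4 at x = 2, residual 4.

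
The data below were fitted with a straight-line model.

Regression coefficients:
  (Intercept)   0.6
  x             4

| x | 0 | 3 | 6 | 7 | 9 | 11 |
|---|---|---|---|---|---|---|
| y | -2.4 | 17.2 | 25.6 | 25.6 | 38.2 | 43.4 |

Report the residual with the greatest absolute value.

r = 4.6

x=0: ŷ = 0.6 + 4·0 = 0.6; r = -2.4 − 0.6 = -3
x=3: ŷ = 0.6 + 4·3 = 12.6; r = 17.2 − 12.6 = 4.6
x=6: ŷ = 0.6 + 4·6 = 24.6; r = 25.6 − 24.6 = 1
x=7: ŷ = 0.6 + 4·7 = 28.6; r = 25.6 − 28.6 = -3
x=9: ŷ = 0.6 + 4·9 = 36.6; r = 38.2 − 36.6 = 1.6
x=11: ŷ = 0.6 + 4·11 = 44.6; r = 43.4 − 44.6 = -1.2
Largest |r| is 4.6 at x = 3, residual 4.6.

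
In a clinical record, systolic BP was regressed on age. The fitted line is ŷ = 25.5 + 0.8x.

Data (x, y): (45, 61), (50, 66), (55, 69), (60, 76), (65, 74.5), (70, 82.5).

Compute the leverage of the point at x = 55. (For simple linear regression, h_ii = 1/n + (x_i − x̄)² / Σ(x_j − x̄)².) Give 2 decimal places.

h = 0.18

x̄ = (45 + 50 + 55 + 60 + 65 + 70)/6 = 57.5
Σ(x − x̄)² = 156.25 + 56.25 + 6.25 + 6.25 + 56.25 + 156.25 = 437.5
h = 1/6 + (-2.5)²/437.5 = 0.166667 + 0.0142857 = 0.18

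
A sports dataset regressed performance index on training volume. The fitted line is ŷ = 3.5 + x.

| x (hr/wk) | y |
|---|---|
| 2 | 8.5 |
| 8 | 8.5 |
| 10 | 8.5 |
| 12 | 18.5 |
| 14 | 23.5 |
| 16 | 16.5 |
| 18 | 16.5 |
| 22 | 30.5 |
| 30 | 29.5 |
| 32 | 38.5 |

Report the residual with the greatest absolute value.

e = 6

x=2: ŷ = 3.5 + 2 = 5.5; e = 8.5 − 5.5 = 3
x=8: ŷ = 3.5 + 8 = 11.5; e = 8.5 − 11.5 = -3
x=10: ŷ = 3.5 + 10 = 13.5; e = 8.5 − 13.5 = -5
x=12: ŷ = 3.5 + 12 = 15.5; e = 18.5 − 15.5 = 3
x=14: ŷ = 3.5 + 14 = 17.5; e = 23.5 − 17.5 = 6
x=16: ŷ = 3.5 + 16 = 19.5; e = 16.5 − 19.5 = -3
x=18: ŷ = 3.5 + 18 = 21.5; e = 16.5 − 21.5 = -5
x=22: ŷ = 3.5 + 22 = 25.5; e = 30.5 − 25.5 = 5
x=30: ŷ = 3.5 + 30 = 33.5; e = 29.5 − 33.5 = -4
x=32: ŷ = 3.5 + 32 = 35.5; e = 38.5 − 35.5 = 3
Largest |e| is 6 at x = 14, residual 6.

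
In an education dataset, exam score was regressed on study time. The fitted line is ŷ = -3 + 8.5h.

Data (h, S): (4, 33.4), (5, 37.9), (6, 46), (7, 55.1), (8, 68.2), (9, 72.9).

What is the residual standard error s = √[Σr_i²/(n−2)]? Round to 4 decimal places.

h=4: ŷ = -3 + 8.5·4 = 31; r = 33.4 − 31 = 2.4
h=5: ŷ = -3 + 8.5·5 = 39.5; r = 37.9 − 39.5 = -1.6
h=6: ŷ = -3 + 8.5·6 = 48; r = 46 − 48 = -2
h=7: ŷ = -3 + 8.5·7 = 56.5; r = 55.1 − 56.5 = -1.4
h=8: ŷ = -3 + 8.5·8 = 65; r = 68.2 − 65 = 3.2
h=9: ŷ = -3 + 8.5·9 = 73.5; r = 72.9 − 73.5 = -0.6
SSE = 5.76 + 2.56 + 4 + 1.96 + 10.24 + 0.36 = 24.88
s = √(24.88/4) = √6.22 ≈ 2.4940

s = 2.4940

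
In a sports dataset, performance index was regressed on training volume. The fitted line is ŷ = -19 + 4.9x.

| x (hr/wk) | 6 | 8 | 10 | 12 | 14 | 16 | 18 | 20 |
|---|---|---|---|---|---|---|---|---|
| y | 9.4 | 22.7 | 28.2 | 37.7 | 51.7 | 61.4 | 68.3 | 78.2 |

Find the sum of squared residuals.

SSE = 24.76

x=6: ŷ = -19 + 4.9·6 = 10.4; e = 9.4 − 10.4 = -1
x=8: ŷ = -19 + 4.9·8 = 20.2; e = 22.7 − 20.2 = 2.5
x=10: ŷ = -19 + 4.9·10 = 30; e = 28.2 − 30 = -1.8
x=12: ŷ = -19 + 4.9·12 = 39.8; e = 37.7 − 39.8 = -2.1
x=14: ŷ = -19 + 4.9·14 = 49.6; e = 51.7 − 49.6 = 2.1
x=16: ŷ = -19 + 4.9·16 = 59.4; e = 61.4 − 59.4 = 2
x=18: ŷ = -19 + 4.9·18 = 69.2; e = 68.3 − 69.2 = -0.9
x=20: ŷ = -19 + 4.9·20 = 79; e = 78.2 − 79 = -0.8
SSE = 1 + 6.25 + 3.24 + 4.41 + 4.41 + 4 + 0.81 + 0.64 = 24.76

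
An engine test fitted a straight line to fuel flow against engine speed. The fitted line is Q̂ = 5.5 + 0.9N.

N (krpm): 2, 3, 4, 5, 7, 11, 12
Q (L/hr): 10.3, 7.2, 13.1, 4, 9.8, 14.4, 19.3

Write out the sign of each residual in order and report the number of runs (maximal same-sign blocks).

N=2: Q̂ = 5.5 + 0.9·2 = 7.3; e = 10.3 − 7.3 = 3
N=3: Q̂ = 5.5 + 0.9·3 = 8.2; e = 7.2 − 8.2 = -1
N=4: Q̂ = 5.5 + 0.9·4 = 9.1; e = 13.1 − 9.1 = 4
N=5: Q̂ = 5.5 + 0.9·5 = 10; e = 4 − 10 = -6
N=7: Q̂ = 5.5 + 0.9·7 = 11.8; e = 9.8 − 11.8 = -2
N=11: Q̂ = 5.5 + 0.9·11 = 15.4; e = 14.4 − 15.4 = -1
N=12: Q̂ = 5.5 + 0.9·12 = 16.3; e = 19.3 − 16.3 = 3
Signs: + − + − − − +
Runs: +×1, −×1, +×1, −×3, +×1 → 5

5 runs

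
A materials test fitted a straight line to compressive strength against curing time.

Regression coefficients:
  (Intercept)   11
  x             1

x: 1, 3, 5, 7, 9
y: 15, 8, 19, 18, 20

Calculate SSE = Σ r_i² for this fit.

SSE = 54

x=1: ŷ = 11 + 1 = 12; r = 15 − 12 = 3
x=3: ŷ = 11 + 3 = 14; r = 8 − 14 = -6
x=5: ŷ = 11 + 5 = 16; r = 19 − 16 = 3
x=7: ŷ = 11 + 7 = 18; r = 18 − 18 = 0
x=9: ŷ = 11 + 9 = 20; r = 20 − 20 = 0
SSE = 9 + 36 + 9 + 0 + 0 = 54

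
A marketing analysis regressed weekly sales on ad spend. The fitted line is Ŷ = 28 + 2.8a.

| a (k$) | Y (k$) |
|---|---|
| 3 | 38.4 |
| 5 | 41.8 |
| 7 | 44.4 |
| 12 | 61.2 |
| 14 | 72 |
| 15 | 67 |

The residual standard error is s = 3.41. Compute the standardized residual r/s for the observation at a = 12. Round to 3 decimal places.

-0.117

Ŷ = 28 + 2.8·12 = 61.6
r = 61.2 − 61.6 = -0.4
r/s = -0.4 / 3.41 = -0.117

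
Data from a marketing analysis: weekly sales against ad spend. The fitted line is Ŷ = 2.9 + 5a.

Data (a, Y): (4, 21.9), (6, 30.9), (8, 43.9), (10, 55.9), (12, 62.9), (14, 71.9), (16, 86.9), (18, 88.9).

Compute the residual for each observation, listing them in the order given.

-1, -2, 1, 3, 0, -1, 4, -4

a=4: Ŷ = 2.9 + 5·4 = 22.9; e = 21.9 − 22.9 = -1
a=6: Ŷ = 2.9 + 5·6 = 32.9; e = 30.9 − 32.9 = -2
a=8: Ŷ = 2.9 + 5·8 = 42.9; e = 43.9 − 42.9 = 1
a=10: Ŷ = 2.9 + 5·10 = 52.9; e = 55.9 − 52.9 = 3
a=12: Ŷ = 2.9 + 5·12 = 62.9; e = 62.9 − 62.9 = 0
a=14: Ŷ = 2.9 + 5·14 = 72.9; e = 71.9 − 72.9 = -1
a=16: Ŷ = 2.9 + 5·16 = 82.9; e = 86.9 − 82.9 = 4
a=18: Ŷ = 2.9 + 5·18 = 92.9; e = 88.9 − 92.9 = -4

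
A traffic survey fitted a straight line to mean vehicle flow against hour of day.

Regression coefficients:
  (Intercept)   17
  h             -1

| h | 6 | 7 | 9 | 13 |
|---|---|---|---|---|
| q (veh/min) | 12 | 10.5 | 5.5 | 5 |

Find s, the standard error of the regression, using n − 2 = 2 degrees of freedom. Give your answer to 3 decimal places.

s = 2.062

h=6: ŷ = 17 − 6 = 11; r = 12 − 11 = 1
h=7: ŷ = 17 − 7 = 10; r = 10.5 − 10 = 0.5
h=9: ŷ = 17 − 9 = 8; r = 5.5 − 8 = -2.5
h=13: ŷ = 17 − 13 = 4; r = 5 − 4 = 1
SSE = 1 + 0.25 + 6.25 + 1 = 8.5
s = √(8.5/2) = √4.25 ≈ 2.062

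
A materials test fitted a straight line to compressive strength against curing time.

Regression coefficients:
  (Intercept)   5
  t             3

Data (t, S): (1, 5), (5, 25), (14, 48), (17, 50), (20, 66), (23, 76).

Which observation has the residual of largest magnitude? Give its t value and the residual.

t=1: ŷ = 5 + 3·1 = 8; r = 5 − 8 = -3
t=5: ŷ = 5 + 3·5 = 20; r = 25 − 20 = 5
t=14: ŷ = 5 + 3·14 = 47; r = 48 − 47 = 1
t=17: ŷ = 5 + 3·17 = 56; r = 50 − 56 = -6
t=20: ŷ = 5 + 3·20 = 65; r = 66 − 65 = 1
t=23: ŷ = 5 + 3·23 = 74; r = 76 − 74 = 2
Largest |r| is 6 at t = 17, residual -6.

t = 17, r = -6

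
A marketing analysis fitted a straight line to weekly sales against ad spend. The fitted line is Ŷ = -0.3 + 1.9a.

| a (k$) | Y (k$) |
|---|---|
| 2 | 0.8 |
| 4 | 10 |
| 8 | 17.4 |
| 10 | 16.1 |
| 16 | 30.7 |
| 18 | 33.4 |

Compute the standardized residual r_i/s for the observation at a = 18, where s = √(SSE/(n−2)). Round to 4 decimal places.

-0.1883

a=2: Ŷ = -0.3 + 1.9·2 = 3.5; r = 0.8 − 3.5 = -2.7
a=4: Ŷ = -0.3 + 1.9·4 = 7.3; r = 10 − 7.3 = 2.7
a=8: Ŷ = -0.3 + 1.9·8 = 14.9; r = 17.4 − 14.9 = 2.5
a=10: Ŷ = -0.3 + 1.9·10 = 18.7; r = 16.1 − 18.7 = -2.6
a=16: Ŷ = -0.3 + 1.9·16 = 30.1; r = 30.7 − 30.1 = 0.6
a=18: Ŷ = -0.3 + 1.9·18 = 33.9; r = 33.4 − 33.9 = -0.5
SSE = 7.29 + 7.29 + 6.25 + 6.76 + 0.36 + 0.25 = 28.2
s = √(28.2/4) = 2.65518
r/s = -0.5 / 2.65518 = -0.1883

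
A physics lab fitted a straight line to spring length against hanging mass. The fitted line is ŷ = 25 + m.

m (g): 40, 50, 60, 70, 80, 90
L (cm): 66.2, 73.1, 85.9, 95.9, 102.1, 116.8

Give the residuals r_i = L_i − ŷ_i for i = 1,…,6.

m=40: ŷ = 25 + 40 = 65; r = 66.2 − 65 = 1.2
m=50: ŷ = 25 + 50 = 75; r = 73.1 − 75 = -1.9
m=60: ŷ = 25 + 60 = 85; r = 85.9 − 85 = 0.9
m=70: ŷ = 25 + 70 = 95; r = 95.9 − 95 = 0.9
m=80: ŷ = 25 + 80 = 105; r = 102.1 − 105 = -2.9
m=90: ŷ = 25 + 90 = 115; r = 116.8 − 115 = 1.8

1.2, -1.9, 0.9, 0.9, -2.9, 1.8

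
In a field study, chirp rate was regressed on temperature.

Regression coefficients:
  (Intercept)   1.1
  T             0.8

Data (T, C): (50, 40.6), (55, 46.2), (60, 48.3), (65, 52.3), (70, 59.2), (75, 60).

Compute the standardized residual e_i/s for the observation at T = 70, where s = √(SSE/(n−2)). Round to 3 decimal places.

1.453

T=50: ŷ = 1.1 + 0.8·50 = 41.1; e = 40.6 − 41.1 = -0.5
T=55: ŷ = 1.1 + 0.8·55 = 45.1; e = 46.2 − 45.1 = 1.1
T=60: ŷ = 1.1 + 0.8·60 = 49.1; e = 48.3 − 49.1 = -0.8
T=65: ŷ = 1.1 + 0.8·65 = 53.1; e = 52.3 − 53.1 = -0.8
T=70: ŷ = 1.1 + 0.8·70 = 57.1; e = 59.2 − 57.1 = 2.1
T=75: ŷ = 1.1 + 0.8·75 = 61.1; e = 60 − 61.1 = -1.1
SSE = 0.25 + 1.21 + 0.64 + 0.64 + 4.41 + 1.21 = 8.36
s = √(8.36/4) = 1.44568
e/s = 2.1 / 1.44568 = 1.453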